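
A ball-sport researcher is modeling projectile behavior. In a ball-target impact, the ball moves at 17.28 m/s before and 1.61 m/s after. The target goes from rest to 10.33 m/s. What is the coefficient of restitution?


e = (v2_after - v1_after) / (v1_before - v2_before)
Numerator = 10.33 - 1.61 = 8.72
Denominator = 17.28 - 0 = 17.28
e = 8.72 / 17.28 = 0.5046

0.5046


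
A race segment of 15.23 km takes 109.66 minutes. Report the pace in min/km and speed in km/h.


Pace = time / distance = 109.66 min / 15.23 km = 7.2003 min/km
Speed = distance / time_in_hours = 15.23 / 1.8277 hr
Speed = 8.333 km/h

7.2003 min/km, 8.333 km/h


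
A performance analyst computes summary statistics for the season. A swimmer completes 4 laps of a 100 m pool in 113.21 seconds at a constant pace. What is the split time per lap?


Split time = total_time / n_laps = 113.21 / 4
Split time = 28.3025 s per lap

28.3025 s


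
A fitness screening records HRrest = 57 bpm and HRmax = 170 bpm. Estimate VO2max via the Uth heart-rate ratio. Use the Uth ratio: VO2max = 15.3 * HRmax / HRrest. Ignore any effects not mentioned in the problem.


VO2max = 15.3 * HRmax / HRrest
VO2max = 15.3 * 170 / 57
VO2max = 2601 / 57 = 45.6316 mL/kg/min

45.6316 mL/kg/min


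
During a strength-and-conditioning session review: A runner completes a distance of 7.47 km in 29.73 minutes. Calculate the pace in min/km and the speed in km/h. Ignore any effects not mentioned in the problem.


Pace = time / distance = 29.73 min / 7.47 km = 3.9799 min/km
Speed = distance / time_in_hours = 7.47 / 0.4955 hr
Speed = 15.0757 km/h

3.9799 min/km, 15.0757 km/h


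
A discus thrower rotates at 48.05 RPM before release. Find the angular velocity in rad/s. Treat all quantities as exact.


omega = RPM * 2 * pi / 60
omega = 48.05 * 2 * 3.14159 / 60
omega = 301.9071 / 60 = 5.0318 rad/s

5.0318 rad/s


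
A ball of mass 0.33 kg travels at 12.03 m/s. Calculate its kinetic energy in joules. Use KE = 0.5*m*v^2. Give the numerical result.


KE = 0.5 * m * v^2
KE = 0.5 * 0.33 * 12.03^2
KE = 0.5 * 0.33 * 144.7209 = 23.8789 J

23.8789 J


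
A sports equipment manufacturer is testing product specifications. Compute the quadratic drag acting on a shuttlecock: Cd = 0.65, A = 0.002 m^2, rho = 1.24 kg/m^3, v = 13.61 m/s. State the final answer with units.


Fd = 0.5 * Cd * rho * A * v^2
Fd = 0.5 * 0.65 * 1.24 * 0.002 * 13.61^2
v^2 = 185.2321
Fd = 0.5 * 0.65 * 1.24 * 0.002 * 185.2321 = 0.1493 N

0.1493 N


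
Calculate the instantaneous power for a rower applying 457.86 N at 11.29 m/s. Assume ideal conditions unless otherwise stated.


P = F * v
P = 457.86 * 11.29
P = 5169.2394 W

5169.2394 W


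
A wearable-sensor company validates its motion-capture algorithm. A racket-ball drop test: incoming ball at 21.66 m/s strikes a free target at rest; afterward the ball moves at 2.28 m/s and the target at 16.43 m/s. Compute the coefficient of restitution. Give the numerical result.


e = (v2_after - v1_after) / (v1_before - v2_before)
Numerator = 16.43 - 2.28 = 14.15
Denominator = 21.66 - 0 = 21.66
e = 14.15 / 21.66 = 0.6533

0.6533


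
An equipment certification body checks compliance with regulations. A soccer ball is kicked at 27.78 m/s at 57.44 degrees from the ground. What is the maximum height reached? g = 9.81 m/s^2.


H = (v*sin(theta))^2 / (2*g)
vy = v*sin(theta) = 27.78 * sin(57.44 deg) = 23.4138 m/s
H = vy^2 / (2*g) = 548.2047 / (2*9.81)
H = 548.2047 / 19.62 = 27.9411 m

27.9411 m


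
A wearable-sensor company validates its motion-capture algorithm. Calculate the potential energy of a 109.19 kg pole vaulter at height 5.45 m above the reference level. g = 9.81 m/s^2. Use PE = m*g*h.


PE = m * g * h
PE = 109.19 * 9.81 * 5.45
PE = 1071.1539 * 5.45 = 5837.7888 J

5837.7888 J


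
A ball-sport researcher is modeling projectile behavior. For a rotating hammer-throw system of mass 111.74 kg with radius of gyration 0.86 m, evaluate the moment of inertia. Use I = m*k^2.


I = m * k^2
I = 111.74 * 0.86^2
I = 111.74 * 0.7396 = 82.6429 kg*m^2

82.6429 kg*m^2


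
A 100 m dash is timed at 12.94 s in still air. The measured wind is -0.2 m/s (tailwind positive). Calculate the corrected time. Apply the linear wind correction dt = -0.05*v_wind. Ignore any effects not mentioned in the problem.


dt = -0.05 * v_wind = -0.05 * -0.2 = 0.01 s
t_corrected = t_still + dt = 12.94 + (0.01)
t_corrected = 12.95 s

12.95 s


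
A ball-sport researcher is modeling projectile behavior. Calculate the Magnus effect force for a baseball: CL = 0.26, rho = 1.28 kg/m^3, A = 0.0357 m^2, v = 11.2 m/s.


FM = 0.5 * CL * rho * A * v^2
FM = 0.5 * 0.26 * 1.28 * 0.0357 * 11.2^2
v^2 = 125.44
FM = 0.5 * 0.26 * 1.28 * 0.0357 * 125.44 = 0.7452 N

0.7452 N


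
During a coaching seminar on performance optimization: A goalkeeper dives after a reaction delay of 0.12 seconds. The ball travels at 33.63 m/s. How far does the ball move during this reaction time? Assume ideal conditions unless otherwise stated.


d = v * t
d = 33.63 * 0.12
d = 4.0356 m

4.0356 m


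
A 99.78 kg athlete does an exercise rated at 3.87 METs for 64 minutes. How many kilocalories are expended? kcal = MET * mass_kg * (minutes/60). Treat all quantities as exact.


kcal = MET * mass * time_hr
Convert time: 64 min = 1.0667 hr
kcal = 3.87 * 99.78 * 1.0667
kcal = 411.8918 kcal

411.8918 kcal


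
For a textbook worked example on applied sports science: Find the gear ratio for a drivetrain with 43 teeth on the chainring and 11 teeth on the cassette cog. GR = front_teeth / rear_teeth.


GR = front_teeth / rear_teeth
GR = 43 / 11
GR = 3.9091

3.9091


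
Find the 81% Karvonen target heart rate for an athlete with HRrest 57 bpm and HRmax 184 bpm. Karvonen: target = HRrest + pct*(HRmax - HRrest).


Target = HRrest + pct*(HRmax - HRrest)
Heart rate reserve = HRmax - HRrest = 184 - 57 = 127 bpm
Fraction = 81% = 0.81
Target = 57 + 0.81 * 127
Target = 57 + 102.87 = 159.87 bpm

159.87 bpm


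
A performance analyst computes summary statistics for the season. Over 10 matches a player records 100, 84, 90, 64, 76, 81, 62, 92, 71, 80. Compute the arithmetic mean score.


Average = sum / n
Sum = 800
Average = 800 / 10 = 80

80


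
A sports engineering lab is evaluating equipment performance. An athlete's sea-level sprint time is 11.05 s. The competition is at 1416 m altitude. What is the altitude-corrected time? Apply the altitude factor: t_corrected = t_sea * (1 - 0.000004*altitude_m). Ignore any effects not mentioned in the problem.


Correction factor = 1 - 0.000004 * 1416 = 0.994336
t_corrected = t_sea * factor = 11.05 * 0.994336
t_corrected = 10.9874 s

10.9874 s


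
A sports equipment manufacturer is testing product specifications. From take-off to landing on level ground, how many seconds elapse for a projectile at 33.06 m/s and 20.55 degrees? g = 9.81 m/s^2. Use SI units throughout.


T = 2*v*sin(theta)/g
sin(theta) = sin(20.55 deg) = 0.351
T = 2*33.06*0.351 / 9.81
T = 23.2097 / 9.81 = 2.3659 s

2.3659 s


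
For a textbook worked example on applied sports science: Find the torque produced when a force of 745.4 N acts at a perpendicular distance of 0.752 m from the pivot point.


tau = F * d
tau = 745.4 * 0.752
tau = 560.5408 N*m

560.5408 N*m


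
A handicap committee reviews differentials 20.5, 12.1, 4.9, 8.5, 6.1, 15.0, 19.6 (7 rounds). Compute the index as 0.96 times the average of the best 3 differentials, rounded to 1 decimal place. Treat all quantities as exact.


All differentials: 20.5, 12.1, 4.9, 8.5, 6.1, 15.0, 19.6
Sorted: 4.9, 6.1, 8.5, 12.1, 15.0, 19.6, 20.5
Best 3: 4.9, 6.1, 8.5
Average of best = 19.5 / 3 = 6.5
Raw index = 6.5 * 0.96 = 6.24
Handicap index = round(6.24, 1) = 6.2

6.2


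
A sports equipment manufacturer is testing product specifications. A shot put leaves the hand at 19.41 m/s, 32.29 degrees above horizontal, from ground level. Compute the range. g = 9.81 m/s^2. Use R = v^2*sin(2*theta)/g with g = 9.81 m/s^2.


R = v^2 * sin(2*theta) / g
Convert angle to radians: theta = 32.29 deg = 0.5636 rad
sin(2*theta) = sin(1.1271) = 0.9032
R = 19.41^2 * 0.9032 / 9.81
R = 376.7481 * 0.9032 / 9.81 = 34.6864 m

34.6864 m


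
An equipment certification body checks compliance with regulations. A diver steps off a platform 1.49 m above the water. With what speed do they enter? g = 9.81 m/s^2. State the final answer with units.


v = sqrt(2 * g * h)
v = sqrt(2 * 9.81 * 1.49)
v = sqrt(29.2338) = 5.4068 m/s

5.4068 m/s


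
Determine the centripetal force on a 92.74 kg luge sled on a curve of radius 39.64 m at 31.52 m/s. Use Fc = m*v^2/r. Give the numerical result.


Fc = m * v^2 / r
v^2 = 31.52^2 = 993.5104
Fc = 92.74 * 993.5104 / 39.64
Fc = 92138.1545 / 39.64 = 2324.3732 N

2324.3732 N


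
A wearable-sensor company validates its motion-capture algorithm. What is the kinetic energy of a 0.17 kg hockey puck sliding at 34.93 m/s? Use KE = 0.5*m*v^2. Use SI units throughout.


KE = 0.5 * m * v^2
KE = 0.5 * 0.17 * 34.93^2
KE = 0.5 * 0.17 * 1220.1049 = 103.7089 J

103.7089 J


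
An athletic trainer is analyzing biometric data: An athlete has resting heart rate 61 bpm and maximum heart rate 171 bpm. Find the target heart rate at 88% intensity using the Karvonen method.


Target = HRrest + pct*(HRmax - HRrest)
Heart rate reserve = HRmax - HRrest = 171 - 61 = 110 bpm
Fraction = 88% = 0.88
Target = 61 + 0.88 * 110
Target = 61 + 96.8 = 157.8 bpm

157.8 bpm


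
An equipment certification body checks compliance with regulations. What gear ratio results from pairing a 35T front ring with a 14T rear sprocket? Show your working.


GR = front_teeth / rear_teeth
GR = 35 / 14
GR = 2.5

2.5


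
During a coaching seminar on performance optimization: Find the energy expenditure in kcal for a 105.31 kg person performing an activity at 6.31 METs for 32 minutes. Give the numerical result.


kcal = MET * mass * time_hr
Convert time: 32 min = 0.5333 hr
kcal = 6.31 * 105.31 * 0.5333
kcal = 354.4033 kcal

354.4033 kcal


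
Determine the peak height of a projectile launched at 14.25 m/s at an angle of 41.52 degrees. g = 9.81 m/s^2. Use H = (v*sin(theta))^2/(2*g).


H = (v*sin(theta))^2 / (2*g)
vy = v*sin(theta) = 14.25 * sin(41.52 deg) = 9.4461 m/s
H = vy^2 / (2*g) = 89.2281 / (2*9.81)
H = 89.2281 / 19.62 = 4.5478 m

4.5478 m


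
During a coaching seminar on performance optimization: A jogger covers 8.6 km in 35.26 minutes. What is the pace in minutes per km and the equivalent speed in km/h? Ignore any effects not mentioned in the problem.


Pace = time / distance = 35.26 min / 8.6 km = 4.1 min/km
Speed = distance / time_in_hours = 8.6 / 0.5877 hr
Speed = 14.6341 km/h

4.1 min/km, 14.6341 km/h


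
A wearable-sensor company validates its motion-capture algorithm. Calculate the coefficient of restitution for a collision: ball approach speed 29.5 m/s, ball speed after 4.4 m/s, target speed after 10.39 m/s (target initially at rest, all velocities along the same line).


e = (v2_after - v1_after) / (v1_before - v2_before)
Numerator = 10.39 - 4.4 = 5.99
Denominator = 29.5 - 0 = 29.5
e = 5.99 / 29.5 = 0.2031

0.2031


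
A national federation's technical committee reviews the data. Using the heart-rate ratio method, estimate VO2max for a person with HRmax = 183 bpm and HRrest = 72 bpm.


VO2max = 15.3 * HRmax / HRrest
VO2max = 15.3 * 183 / 72
VO2max = 2799.9 / 72 = 38.8875 mL/kg/min

38.8875 mL/kg/min


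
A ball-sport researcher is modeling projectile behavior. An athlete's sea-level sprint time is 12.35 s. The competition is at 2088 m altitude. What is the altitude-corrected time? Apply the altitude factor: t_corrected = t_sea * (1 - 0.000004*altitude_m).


Correction factor = 1 - 0.000004 * 2088 = 0.991648
t_corrected = t_sea * factor = 12.35 * 0.991648
t_corrected = 12.2469 s

12.2469 s


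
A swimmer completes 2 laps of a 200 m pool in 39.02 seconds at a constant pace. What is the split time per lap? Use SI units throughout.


Split time = total_time / n_laps = 39.02 / 2
Split time = 19.51 s per lap

19.51 s


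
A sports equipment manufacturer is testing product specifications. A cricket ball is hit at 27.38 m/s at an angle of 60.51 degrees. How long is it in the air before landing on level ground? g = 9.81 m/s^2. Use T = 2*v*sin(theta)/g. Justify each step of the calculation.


T = 2*v*sin(theta)/g
sin(theta) = sin(60.51 deg) = 0.8704
T = 2*27.38*0.8704 / 9.81
T = 47.6654 / 9.81 = 4.8589 s

4.8589 s


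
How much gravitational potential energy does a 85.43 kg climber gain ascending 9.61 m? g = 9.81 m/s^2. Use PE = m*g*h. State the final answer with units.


PE = m * g * h
PE = 85.43 * 9.81 * 9.61
PE = 838.0683 * 9.61 = 8053.8364 J

8053.8364 J


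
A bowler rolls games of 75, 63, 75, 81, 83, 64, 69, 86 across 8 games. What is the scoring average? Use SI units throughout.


Average = sum / n
Sum = 596
Average = 596 / 8 = 74.5

74.5


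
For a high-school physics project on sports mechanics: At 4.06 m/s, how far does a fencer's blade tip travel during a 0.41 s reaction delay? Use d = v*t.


d = v * t
d = 4.06 * 0.41
d = 1.6646 m

1.6646 m


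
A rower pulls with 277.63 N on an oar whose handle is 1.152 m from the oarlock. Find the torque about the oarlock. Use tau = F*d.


tau = F * d
tau = 277.63 * 1.152
tau = 319.8298 N*m

319.8298 N*m


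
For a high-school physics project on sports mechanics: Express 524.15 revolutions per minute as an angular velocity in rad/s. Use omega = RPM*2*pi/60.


omega = RPM * 2 * pi / 60
omega = 524.15 * 2 * 3.14159 / 60
omega = 3293.3316 / 60 = 54.8889 rad/s

54.8889 rad/s


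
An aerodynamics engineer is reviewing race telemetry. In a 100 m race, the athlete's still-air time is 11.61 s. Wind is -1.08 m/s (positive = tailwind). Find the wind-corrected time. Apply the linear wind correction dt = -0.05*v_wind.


dt = -0.05 * v_wind = -0.05 * -1.08 = 0.054 s
t_corrected = t_still + dt = 11.61 + (0.054)
t_corrected = 11.664 s

11.664 s


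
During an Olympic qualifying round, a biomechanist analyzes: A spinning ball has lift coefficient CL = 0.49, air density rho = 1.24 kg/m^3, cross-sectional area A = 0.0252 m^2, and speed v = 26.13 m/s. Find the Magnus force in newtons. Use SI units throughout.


FM = 0.5 * CL * rho * A * v^2
FM = 0.5 * 0.49 * 1.24 * 0.0252 * 26.13^2
v^2 = 682.7769
FM = 0.5 * 0.49 * 1.24 * 0.0252 * 682.7769 = 5.2272 N

5.2272 N


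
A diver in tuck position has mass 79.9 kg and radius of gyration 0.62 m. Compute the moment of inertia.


I = m * k^2
I = 79.9 * 0.62^2
I = 79.9 * 0.3844 = 30.7136 kg*m^2

30.7136 kg*m^2


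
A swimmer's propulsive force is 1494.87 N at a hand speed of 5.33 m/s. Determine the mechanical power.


P = F * v
P = 1494.87 * 5.33
P = 7967.6571 W

7967.6571 W


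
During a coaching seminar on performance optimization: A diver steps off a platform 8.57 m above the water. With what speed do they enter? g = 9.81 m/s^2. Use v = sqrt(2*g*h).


v = sqrt(2 * g * h)
v = sqrt(2 * 9.81 * 8.57)
v = sqrt(168.1434) = 12.967 m/s

12.967 m/s


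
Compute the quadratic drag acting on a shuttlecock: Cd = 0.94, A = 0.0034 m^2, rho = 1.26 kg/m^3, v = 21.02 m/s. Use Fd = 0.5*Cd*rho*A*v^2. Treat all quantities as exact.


Fd = 0.5 * Cd * rho * A * v^2
Fd = 0.5 * 0.94 * 1.26 * 0.0034 * 21.02^2
v^2 = 441.8404
Fd = 0.5 * 0.94 * 1.26 * 0.0034 * 441.8404 = 0.8896 N

0.8896 N


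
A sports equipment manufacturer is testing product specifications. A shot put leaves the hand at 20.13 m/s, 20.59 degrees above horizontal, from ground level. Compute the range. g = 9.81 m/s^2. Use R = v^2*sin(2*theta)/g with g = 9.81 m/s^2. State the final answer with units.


R = v^2 * sin(2*theta) / g
Convert angle to radians: theta = 20.59 deg = 0.3594 rad
sin(2*theta) = sin(0.7187) = 0.6584
R = 20.13^2 * 0.6584 / 9.81
R = 405.2169 * 0.6584 / 9.81 = 27.1973 m

27.1973 m


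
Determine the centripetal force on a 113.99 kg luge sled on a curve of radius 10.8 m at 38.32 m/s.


Fc = m * v^2 / r
v^2 = 38.32^2 = 1468.4224
Fc = 113.99 * 1468.4224 / 10.8
Fc = 167385.4694 / 10.8 = 15498.6546 N

15498.6546 N


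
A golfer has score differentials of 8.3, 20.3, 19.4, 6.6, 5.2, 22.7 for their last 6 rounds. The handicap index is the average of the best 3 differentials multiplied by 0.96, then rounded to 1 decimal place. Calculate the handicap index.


All differentials: 8.3, 20.3, 19.4, 6.6, 5.2, 22.7
Sorted: 5.2, 6.6, 8.3, 19.4, 20.3, 22.7
Best 3: 5.2, 6.6, 8.3
Average of best = 20.1 / 3 = 6.7
Raw index = 6.7 * 0.96 = 6.432
Handicap index = round(6.432, 1) = 6.4

6.4


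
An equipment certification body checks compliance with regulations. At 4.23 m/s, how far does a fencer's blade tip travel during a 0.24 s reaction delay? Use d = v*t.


d = v * t
d = 4.23 * 0.24
d = 1.0152 m

1.0152 m


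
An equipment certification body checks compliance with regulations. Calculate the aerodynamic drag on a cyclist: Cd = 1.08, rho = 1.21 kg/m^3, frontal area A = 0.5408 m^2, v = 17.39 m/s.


Fd = 0.5 * Cd * rho * A * v^2
Fd = 0.5 * 1.08 * 1.21 * 0.5408 * 17.39^2
v^2 = 302.4121
Fd = 0.5 * 1.08 * 1.21 * 0.5408 * 302.4121 = 106.86 N

106.86 N


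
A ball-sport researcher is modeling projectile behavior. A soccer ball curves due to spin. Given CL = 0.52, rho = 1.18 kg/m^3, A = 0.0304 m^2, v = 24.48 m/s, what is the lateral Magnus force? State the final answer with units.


FM = 0.5 * CL * rho * A * v^2
FM = 0.5 * 0.52 * 1.18 * 0.0304 * 24.48^2
v^2 = 599.2704
FM = 0.5 * 0.52 * 1.18 * 0.0304 * 599.2704 = 5.5892 N

5.5892 N


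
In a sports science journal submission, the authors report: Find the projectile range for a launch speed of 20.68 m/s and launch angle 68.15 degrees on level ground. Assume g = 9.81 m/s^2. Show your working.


R = v^2 * sin(2*theta) / g
Convert angle to radians: theta = 68.15 deg = 1.1894 rad
sin(2*theta) = sin(2.3789) = 0.6909
R = 20.68^2 * 0.6909 / 9.81
R = 427.6624 * 0.6909 / 9.81 = 30.1187 m

30.1187 m


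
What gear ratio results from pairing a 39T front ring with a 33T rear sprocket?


GR = front_teeth / rear_teeth
GR = 39 / 33
GR = 1.1818

1.1818


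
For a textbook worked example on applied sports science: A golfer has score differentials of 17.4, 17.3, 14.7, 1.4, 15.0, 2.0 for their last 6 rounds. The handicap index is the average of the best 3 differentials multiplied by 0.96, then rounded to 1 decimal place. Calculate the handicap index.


All differentials: 17.4, 17.3, 14.7, 1.4, 15.0, 2.0
Sorted: 1.4, 2.0, 14.7, 15.0, 17.3, 17.4
Best 3: 1.4, 2.0, 14.7
Average of best = 18.1 / 3 = 6.0333
Raw index = 6.0333 * 0.96 = 5.792
Handicap index = round(5.792, 1) = 5.8

5.8


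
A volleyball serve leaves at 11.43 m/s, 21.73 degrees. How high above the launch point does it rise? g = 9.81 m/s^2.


H = (v*sin(theta))^2 / (2*g)
vy = v*sin(theta) = 11.43 * sin(21.73 deg) = 4.2318 m/s
H = vy^2 / (2*g) = 17.9078 / (2*9.81)
H = 17.9078 / 19.62 = 0.9127 m

0.9127 m


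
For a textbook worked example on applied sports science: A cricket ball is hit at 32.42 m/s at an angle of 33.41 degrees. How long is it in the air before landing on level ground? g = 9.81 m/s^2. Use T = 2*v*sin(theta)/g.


T = 2*v*sin(theta)/g
sin(theta) = sin(33.41 deg) = 0.5506
T = 2*32.42*0.5506 / 9.81
T = 35.7026 / 9.81 = 3.6394 s

3.6394 s


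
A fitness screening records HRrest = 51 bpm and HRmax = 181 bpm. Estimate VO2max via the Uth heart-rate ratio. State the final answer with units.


VO2max = 15.3 * HRmax / HRrest
VO2max = 15.3 * 181 / 51
VO2max = 2769.3 / 51 = 54.3 mL/kg/min

54.3 mL/kg/min


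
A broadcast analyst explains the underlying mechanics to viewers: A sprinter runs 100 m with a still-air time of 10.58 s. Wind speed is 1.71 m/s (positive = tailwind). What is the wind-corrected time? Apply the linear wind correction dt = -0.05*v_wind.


dt = -0.05 * v_wind = -0.05 * 1.71 = -0.0855 s
t_corrected = t_still + dt = 10.58 + (-0.0855)
t_corrected = 10.4945 s

10.4945 s


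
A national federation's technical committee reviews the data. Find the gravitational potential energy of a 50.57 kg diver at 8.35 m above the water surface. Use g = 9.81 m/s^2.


PE = m * g * h
PE = 50.57 * 9.81 * 8.35
PE = 496.0917 * 8.35 = 4142.3657 J

4142.3657 J


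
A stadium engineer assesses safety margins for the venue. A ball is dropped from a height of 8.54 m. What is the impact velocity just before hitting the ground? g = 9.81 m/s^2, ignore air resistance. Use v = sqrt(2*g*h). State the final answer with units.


v = sqrt(2 * g * h)
v = sqrt(2 * 9.81 * 8.54)
v = sqrt(167.5548) = 12.9443 m/s

12.9443 m/s


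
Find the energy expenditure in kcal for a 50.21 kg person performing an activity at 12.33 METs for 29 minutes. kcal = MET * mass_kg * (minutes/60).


kcal = MET * mass * time_hr
Convert time: 29 min = 0.4833 hr
kcal = 12.33 * 50.21 * 0.4833
kcal = 299.2265 kcal

299.2265 kcal


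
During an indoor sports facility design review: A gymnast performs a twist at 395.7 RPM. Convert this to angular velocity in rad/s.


omega = RPM * 2 * pi / 60
omega = 395.7 * 2 * 3.14159 / 60
omega = 2486.2564 / 60 = 41.4376 rad/s

41.4376 rad/s


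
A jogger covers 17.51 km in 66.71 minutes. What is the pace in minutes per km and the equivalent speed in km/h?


Pace = time / distance = 66.71 min / 17.51 km = 3.8098 min/km
Speed = distance / time_in_hours = 17.51 / 1.1118 hr
Speed = 15.7488 km/h

3.8098 min/km, 15.7488 km/h


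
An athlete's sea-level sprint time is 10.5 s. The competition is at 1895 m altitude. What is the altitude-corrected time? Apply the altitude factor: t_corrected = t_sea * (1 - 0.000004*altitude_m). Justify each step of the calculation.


Correction factor = 1 - 0.000004 * 1895 = 0.99242
t_corrected = t_sea * factor = 10.5 * 0.99242
t_corrected = 10.4204 s

10.4204 s


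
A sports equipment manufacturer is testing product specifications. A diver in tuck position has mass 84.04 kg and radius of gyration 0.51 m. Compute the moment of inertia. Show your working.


I = m * k^2
I = 84.04 * 0.51^2
I = 84.04 * 0.2601 = 21.8588 kg*m^2

21.8588 kg*m^2


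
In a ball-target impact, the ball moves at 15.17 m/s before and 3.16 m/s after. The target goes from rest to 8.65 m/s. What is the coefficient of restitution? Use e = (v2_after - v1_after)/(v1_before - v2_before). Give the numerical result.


e = (v2_after - v1_after) / (v1_before - v2_before)
Numerator = 8.65 - 3.16 = 5.49
Denominator = 15.17 - 0 = 15.17
e = 5.49 / 15.17 = 0.3619

0.3619


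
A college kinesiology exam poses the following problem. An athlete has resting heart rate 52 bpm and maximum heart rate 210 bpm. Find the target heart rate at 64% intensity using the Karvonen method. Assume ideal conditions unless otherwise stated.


Target = HRrest + pct*(HRmax - HRrest)
Heart rate reserve = HRmax - HRrest = 210 - 52 = 158 bpm
Fraction = 64% = 0.64
Target = 52 + 0.64 * 158
Target = 52 + 101.12 = 153.12 bpm

153.12 bpm


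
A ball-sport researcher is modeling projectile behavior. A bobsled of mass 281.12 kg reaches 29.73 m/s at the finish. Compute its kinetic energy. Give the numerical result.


KE = 0.5 * m * v^2
KE = 0.5 * 281.12 * 29.73^2
KE = 0.5 * 281.12 * 883.8729 = 124237.1748 J

124237.1748 J


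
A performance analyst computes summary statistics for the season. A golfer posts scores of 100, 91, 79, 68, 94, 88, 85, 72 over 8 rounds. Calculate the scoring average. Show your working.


Average = sum / n
Sum = 677
Average = 677 / 8 = 84.625

84.625


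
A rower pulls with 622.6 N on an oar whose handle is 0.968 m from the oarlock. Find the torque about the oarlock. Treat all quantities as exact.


tau = F * d
tau = 622.6 * 0.968
tau = 602.6768 N*m

602.6768 N*m


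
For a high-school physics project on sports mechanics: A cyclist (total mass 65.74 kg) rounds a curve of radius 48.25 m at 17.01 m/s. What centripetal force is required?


Fc = m * v^2 / r
v^2 = 17.01^2 = 289.3401
Fc = 65.74 * 289.3401 / 48.25
Fc = 19021.2182 / 48.25 = 394.2221 N

394.2221 N


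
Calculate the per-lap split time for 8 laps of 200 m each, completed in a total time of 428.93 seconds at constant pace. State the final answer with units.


Split time = total_time / n_laps = 428.93 / 8
Split time = 53.6163 s per lap

53.6163 s


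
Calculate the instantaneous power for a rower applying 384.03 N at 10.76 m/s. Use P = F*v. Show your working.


P = F * v
P = 384.03 * 10.76
P = 4132.1628 W

4132.1628 W


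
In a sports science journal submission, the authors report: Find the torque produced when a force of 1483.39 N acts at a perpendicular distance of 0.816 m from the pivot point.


tau = F * d
tau = 1483.39 * 0.816
tau = 1210.4462 N*m

1210.4462 N*m


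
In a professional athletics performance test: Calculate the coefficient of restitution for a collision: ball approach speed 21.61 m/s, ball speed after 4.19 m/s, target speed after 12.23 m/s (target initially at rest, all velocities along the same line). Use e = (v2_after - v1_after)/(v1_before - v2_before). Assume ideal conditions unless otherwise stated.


e = (v2_after - v1_after) / (v1_before - v2_before)
Numerator = 12.23 - 4.19 = 8.04
Denominator = 21.61 - 0 = 21.61
e = 8.04 / 21.61 = 0.372

0.372


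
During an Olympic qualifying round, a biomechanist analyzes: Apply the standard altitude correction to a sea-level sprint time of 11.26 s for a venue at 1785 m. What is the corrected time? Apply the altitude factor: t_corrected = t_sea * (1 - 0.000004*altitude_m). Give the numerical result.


Correction factor = 1 - 0.000004 * 1785 = 0.99286
t_corrected = t_sea * factor = 11.26 * 0.99286
t_corrected = 11.1796 s

11.1796 s


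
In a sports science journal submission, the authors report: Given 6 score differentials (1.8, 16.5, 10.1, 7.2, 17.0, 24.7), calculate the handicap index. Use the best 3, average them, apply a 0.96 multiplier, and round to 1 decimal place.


All differentials: 1.8, 16.5, 10.1, 7.2, 17.0, 24.7
Sorted: 1.8, 7.2, 10.1, 16.5, 17.0, 24.7
Best 3: 1.8, 7.2, 10.1
Average of best = 19.1 / 3 = 6.3667
Raw index = 6.3667 * 0.96 = 6.112
Handicap index = round(6.112, 1) = 6.1

6.1


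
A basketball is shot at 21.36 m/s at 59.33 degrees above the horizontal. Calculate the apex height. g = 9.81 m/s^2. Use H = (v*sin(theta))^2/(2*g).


H = (v*sin(theta))^2 / (2*g)
vy = v*sin(theta) = 21.36 * sin(59.33 deg) = 18.3722 m/s
H = vy^2 / (2*g) = 337.536 / (2*9.81)
H = 337.536 / 19.62 = 17.2037 m

17.2037 m


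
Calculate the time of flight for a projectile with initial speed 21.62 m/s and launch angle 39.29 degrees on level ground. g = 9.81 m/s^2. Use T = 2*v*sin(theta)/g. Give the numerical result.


T = 2*v*sin(theta)/g
sin(theta) = sin(39.29 deg) = 0.6332
T = 2*21.62*0.6332 / 9.81
T = 27.3815 / 9.81 = 2.7912 s

2.7912 s


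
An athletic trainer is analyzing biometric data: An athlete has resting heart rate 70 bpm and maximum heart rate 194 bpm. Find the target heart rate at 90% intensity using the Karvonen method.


Target = HRrest + pct*(HRmax - HRrest)
Heart rate reserve = HRmax - HRrest = 194 - 70 = 124 bpm
Fraction = 90% = 0.9
Target = 70 + 0.9 * 124
Target = 70 + 111.6 = 181.6 bpm

181.6 bpm


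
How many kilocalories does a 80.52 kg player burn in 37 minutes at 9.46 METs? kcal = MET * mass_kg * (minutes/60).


kcal = MET * mass * time_hr
Convert time: 37 min = 0.6167 hr
kcal = 9.46 * 80.52 * 0.6167
kcal = 469.7268 kcal

469.7268 kcal


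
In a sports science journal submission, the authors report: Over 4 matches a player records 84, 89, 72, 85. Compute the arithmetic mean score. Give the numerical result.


Average = sum / n
Sum = 330
Average = 330 / 4 = 82.5

82.5


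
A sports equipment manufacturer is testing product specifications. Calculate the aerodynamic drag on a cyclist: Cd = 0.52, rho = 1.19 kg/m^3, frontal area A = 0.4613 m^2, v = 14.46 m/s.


Fd = 0.5 * Cd * rho * A * v^2
Fd = 0.5 * 0.52 * 1.19 * 0.4613 * 14.46^2
v^2 = 209.0916
Fd = 0.5 * 0.52 * 1.19 * 0.4613 * 209.0916 = 29.8429 N

29.8429 N


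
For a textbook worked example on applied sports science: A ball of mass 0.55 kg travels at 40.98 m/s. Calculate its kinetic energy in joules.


KE = 0.5 * m * v^2
KE = 0.5 * 0.55 * 40.98^2
KE = 0.5 * 0.55 * 1679.3604 = 461.8241 J

461.8241 J


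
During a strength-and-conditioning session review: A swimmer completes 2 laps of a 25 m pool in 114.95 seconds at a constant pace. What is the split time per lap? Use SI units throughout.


Split time = total_time / n_laps = 114.95 / 2
Split time = 57.475 s per lap

57.475 s


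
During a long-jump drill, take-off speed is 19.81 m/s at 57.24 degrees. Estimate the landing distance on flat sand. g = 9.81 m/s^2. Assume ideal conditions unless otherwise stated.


R = v^2 * sin(2*theta) / g
Convert angle to radians: theta = 57.24 deg = 0.999 rad
sin(2*theta) = sin(1.9981) = 0.9101
R = 19.81^2 * 0.9101 / 9.81
R = 392.4361 * 0.9101 / 9.81 = 36.4076 m

36.4076 m


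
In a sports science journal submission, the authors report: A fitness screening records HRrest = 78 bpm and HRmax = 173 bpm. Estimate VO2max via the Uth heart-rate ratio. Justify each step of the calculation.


VO2max = 15.3 * HRmax / HRrest
VO2max = 15.3 * 173 / 78
VO2max = 2646.9 / 78 = 33.9346 mL/kg/min

33.9346 mL/kg/min


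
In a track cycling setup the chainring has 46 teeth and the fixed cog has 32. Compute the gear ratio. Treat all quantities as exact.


GR = front_teeth / rear_teeth
GR = 46 / 32
GR = 1.4375

1.4375


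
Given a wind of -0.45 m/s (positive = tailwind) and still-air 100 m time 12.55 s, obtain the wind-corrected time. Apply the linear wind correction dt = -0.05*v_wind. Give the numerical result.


dt = -0.05 * v_wind = -0.05 * -0.45 = 0.0225 s
t_corrected = t_still + dt = 12.55 + (0.0225)
t_corrected = 12.5725 s

12.5725 s


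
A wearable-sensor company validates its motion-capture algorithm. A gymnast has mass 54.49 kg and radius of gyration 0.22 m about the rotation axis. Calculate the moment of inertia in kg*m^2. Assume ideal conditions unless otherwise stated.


I = m * k^2
I = 54.49 * 0.22^2
I = 54.49 * 0.0484 = 2.6373 kg*m^2

2.6373 kg*m^2


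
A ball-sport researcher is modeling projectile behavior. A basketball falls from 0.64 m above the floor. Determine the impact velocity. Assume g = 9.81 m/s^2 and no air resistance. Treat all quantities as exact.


v = sqrt(2 * g * h)
v = sqrt(2 * 9.81 * 0.64)
v = sqrt(12.5568) = 3.5436 m/s

3.5436 m/s


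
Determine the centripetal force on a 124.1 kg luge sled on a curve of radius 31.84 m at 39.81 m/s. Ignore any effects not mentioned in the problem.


Fc = m * v^2 / r
v^2 = 39.81^2 = 1584.8361
Fc = 124.1 * 1584.8361 / 31.84
Fc = 196678.16 / 31.84 = 6177.0779 N

6177.0779 N


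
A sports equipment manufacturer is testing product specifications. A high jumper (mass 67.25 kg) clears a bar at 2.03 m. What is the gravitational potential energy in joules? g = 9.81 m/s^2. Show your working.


PE = m * g * h
PE = 67.25 * 9.81 * 2.03
PE = 659.7225 * 2.03 = 1339.2367 J

1339.2367 J


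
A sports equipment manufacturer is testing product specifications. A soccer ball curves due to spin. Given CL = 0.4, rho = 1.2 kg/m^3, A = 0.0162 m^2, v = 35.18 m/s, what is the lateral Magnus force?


FM = 0.5 * CL * rho * A * v^2
FM = 0.5 * 0.4 * 1.2 * 0.0162 * 35.18^2
v^2 = 1237.6324
FM = 0.5 * 0.4 * 1.2 * 0.0162 * 1237.6324 = 4.8119 N

4.8119 N


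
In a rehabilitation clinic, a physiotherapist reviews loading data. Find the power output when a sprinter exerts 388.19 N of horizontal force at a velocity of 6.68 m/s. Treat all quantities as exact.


P = F * v
P = 388.19 * 6.68
P = 2593.1092 W

2593.1092 W


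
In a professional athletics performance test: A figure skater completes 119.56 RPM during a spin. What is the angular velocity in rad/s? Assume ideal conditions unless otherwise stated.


omega = RPM * 2 * pi / 60
omega = 119.56 * 2 * 3.14159 / 60
omega = 751.2176 / 60 = 12.5203 rad/s

12.5203 rad/s


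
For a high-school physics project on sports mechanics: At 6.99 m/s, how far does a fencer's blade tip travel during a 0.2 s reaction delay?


d = v * t
d = 6.99 * 0.2
d = 1.398 m

1.398 m


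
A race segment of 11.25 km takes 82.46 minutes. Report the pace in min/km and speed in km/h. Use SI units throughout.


Pace = time / distance = 82.46 min / 11.25 km = 7.3298 min/km
Speed = distance / time_in_hours = 11.25 / 1.3743 hr
Speed = 8.1858 km/h

7.3298 min/km, 8.1858 km/h


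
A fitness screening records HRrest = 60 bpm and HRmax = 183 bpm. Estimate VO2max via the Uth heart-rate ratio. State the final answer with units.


VO2max = 15.3 * HRmax / HRrest
VO2max = 15.3 * 183 / 60
VO2max = 2799.9 / 60 = 46.665 mL/kg/min

46.665 mL/kg/min


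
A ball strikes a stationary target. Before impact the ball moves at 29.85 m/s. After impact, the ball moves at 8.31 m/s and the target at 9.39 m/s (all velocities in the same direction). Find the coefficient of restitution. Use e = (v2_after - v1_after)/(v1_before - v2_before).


e = (v2_after - v1_after) / (v1_before - v2_before)
Numerator = 9.39 - 8.31 = 1.08
Denominator = 29.85 - 0 = 29.85
e = 1.08 / 29.85 = 0.0362

0.0362


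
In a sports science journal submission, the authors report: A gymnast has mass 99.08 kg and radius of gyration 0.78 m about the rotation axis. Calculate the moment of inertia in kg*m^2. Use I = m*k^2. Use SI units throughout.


I = m * k^2
I = 99.08 * 0.78^2
I = 99.08 * 0.6084 = 60.2803 kg*m^2

60.2803 kg*m^2


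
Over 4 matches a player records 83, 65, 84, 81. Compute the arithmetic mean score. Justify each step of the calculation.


Average = sum / n
Sum = 313
Average = 313 / 4 = 78.25

78.25


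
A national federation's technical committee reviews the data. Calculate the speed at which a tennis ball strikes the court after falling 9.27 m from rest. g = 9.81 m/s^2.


v = sqrt(2 * g * h)
v = sqrt(2 * 9.81 * 9.27)
v = sqrt(181.8774) = 13.4862 m/s

13.4862 m/s


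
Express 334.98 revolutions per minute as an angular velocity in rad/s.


omega = RPM * 2 * pi / 60
omega = 334.98 * 2 * 3.14159 / 60
omega = 2104.7414 / 60 = 35.079 rad/s

35.079 rad/s


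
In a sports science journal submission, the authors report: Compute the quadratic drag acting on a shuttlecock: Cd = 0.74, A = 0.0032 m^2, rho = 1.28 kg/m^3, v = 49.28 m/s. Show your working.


Fd = 0.5 * Cd * rho * A * v^2
Fd = 0.5 * 0.74 * 1.28 * 0.0032 * 49.28^2
v^2 = 2428.5184
Fd = 0.5 * 0.74 * 1.28 * 0.0032 * 2428.5184 = 3.6805 N

3.6805 N


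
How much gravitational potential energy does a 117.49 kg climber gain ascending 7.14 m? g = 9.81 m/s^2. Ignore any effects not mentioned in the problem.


PE = m * g * h
PE = 117.49 * 9.81 * 7.14
PE = 1152.5769 * 7.14 = 8229.3991 J

8229.3991 J


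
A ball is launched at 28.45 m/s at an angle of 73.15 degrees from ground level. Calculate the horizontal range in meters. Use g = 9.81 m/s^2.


R = v^2 * sin(2*theta) / g
Convert angle to radians: theta = 73.15 deg = 1.2767 rad
sin(2*theta) = sin(2.5534) = 0.5548
R = 28.45^2 * 0.5548 / 9.81
R = 809.4025 * 0.5548 / 9.81 = 45.779 m

45.779 m


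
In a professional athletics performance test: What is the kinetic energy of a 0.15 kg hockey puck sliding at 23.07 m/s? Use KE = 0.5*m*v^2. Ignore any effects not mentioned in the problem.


KE = 0.5 * m * v^2
KE = 0.5 * 0.15 * 23.07^2
KE = 0.5 * 0.15 * 532.2249 = 39.9169 J

39.9169 J


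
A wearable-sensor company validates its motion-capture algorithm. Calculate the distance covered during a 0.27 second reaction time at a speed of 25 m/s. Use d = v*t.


d = v * t
d = 25 * 0.27
d = 6.75 m

6.75 m


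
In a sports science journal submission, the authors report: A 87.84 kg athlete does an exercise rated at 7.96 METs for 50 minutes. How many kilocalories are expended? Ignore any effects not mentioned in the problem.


kcal = MET * mass * time_hr
Convert time: 50 min = 0.8333 hr
kcal = 7.96 * 87.84 * 0.8333
kcal = 582.672 kcal

582.672 kcal


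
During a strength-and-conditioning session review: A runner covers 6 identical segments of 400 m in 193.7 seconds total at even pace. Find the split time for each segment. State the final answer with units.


Split time = total_time / n_laps = 193.7 / 6
Split time = 32.2833 s per lap

32.2833 s


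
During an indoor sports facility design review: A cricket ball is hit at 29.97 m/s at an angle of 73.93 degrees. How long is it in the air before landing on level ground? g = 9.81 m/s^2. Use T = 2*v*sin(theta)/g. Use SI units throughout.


T = 2*v*sin(theta)/g
sin(theta) = sin(73.93 deg) = 0.9609
T = 2*29.97*0.9609 / 9.81
T = 57.5978 / 9.81 = 5.8713 s

5.8713 s


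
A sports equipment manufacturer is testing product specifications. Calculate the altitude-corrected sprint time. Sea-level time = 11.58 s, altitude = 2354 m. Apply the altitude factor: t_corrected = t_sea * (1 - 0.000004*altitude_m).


Correction factor = 1 - 0.000004 * 2354 = 0.990584
t_corrected = t_sea * factor = 11.58 * 0.990584
t_corrected = 11.471 s

11.471 s


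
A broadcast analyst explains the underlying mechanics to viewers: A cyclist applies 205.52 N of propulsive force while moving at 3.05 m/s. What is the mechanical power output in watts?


P = F * v
P = 205.52 * 3.05
P = 626.836 W

626.836 W


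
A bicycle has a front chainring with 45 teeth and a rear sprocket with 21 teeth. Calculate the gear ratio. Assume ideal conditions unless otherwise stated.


GR = front_teeth / rear_teeth
GR = 45 / 21
GR = 2.1429

2.1429


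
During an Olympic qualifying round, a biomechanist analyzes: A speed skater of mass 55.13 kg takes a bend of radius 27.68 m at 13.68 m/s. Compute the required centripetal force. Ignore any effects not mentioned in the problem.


Fc = m * v^2 / r
v^2 = 13.68^2 = 187.1424
Fc = 55.13 * 187.1424 / 27.68
Fc = 10317.1605 / 27.68 = 372.7298 N

372.7298 N


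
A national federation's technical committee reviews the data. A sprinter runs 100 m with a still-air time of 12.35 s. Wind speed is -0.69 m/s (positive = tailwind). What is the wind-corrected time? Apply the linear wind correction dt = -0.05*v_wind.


dt = -0.05 * v_wind = -0.05 * -0.69 = 0.0345 s
t_corrected = t_still + dt = 12.35 + (0.0345)
t_corrected = 12.3845 s

12.3845 s


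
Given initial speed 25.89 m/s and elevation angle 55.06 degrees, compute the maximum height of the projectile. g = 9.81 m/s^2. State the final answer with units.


H = (v*sin(theta))^2 / (2*g)
vy = v*sin(theta) = 25.89 * sin(55.06 deg) = 21.2234 m/s
H = vy^2 / (2*g) = 450.4321 / (2*9.81)
H = 450.4321 / 19.62 = 22.9578 m

22.9578 m


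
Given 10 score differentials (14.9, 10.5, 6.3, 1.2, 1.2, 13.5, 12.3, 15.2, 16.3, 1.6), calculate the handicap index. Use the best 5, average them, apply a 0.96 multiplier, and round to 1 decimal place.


All differentials: 14.9, 10.5, 6.3, 1.2, 1.2, 13.5, 12.3, 15.2, 16.3, 1.6
Sorted: 1.2, 1.2, 1.6, 6.3, 10.5, 12.3, 13.5, 14.9, 15.2, 16.3
Best 5: 1.2, 1.2, 1.6, 6.3, 10.5
Average of best = 20.8 / 5 = 4.16
Raw index = 4.16 * 0.96 = 3.9936
Handicap index = round(3.9936, 1) = 4.0

4.0


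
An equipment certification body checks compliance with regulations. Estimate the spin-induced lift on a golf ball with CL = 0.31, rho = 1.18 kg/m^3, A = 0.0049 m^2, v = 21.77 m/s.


FM = 0.5 * CL * rho * A * v^2
FM = 0.5 * 0.31 * 1.18 * 0.0049 * 21.77^2
v^2 = 473.9329
FM = 0.5 * 0.31 * 1.18 * 0.0049 * 473.9329 = 0.4247 N

0.4247 N


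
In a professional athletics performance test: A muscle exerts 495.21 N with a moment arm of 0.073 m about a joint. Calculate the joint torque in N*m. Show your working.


tau = F * d
tau = 495.21 * 0.073
tau = 36.1503 N*m

36.1503 N*m


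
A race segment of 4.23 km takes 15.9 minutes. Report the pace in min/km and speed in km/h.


Pace = time / distance = 15.9 min / 4.23 km = 3.7589 min/km
Speed = distance / time_in_hours = 4.23 / 0.265 hr
Speed = 15.9623 km/h

3.7589 min/km, 15.9623 km/h
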